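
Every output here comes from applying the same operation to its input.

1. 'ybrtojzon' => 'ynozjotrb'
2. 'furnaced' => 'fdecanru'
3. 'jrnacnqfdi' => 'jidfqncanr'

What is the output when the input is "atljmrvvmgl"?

algmvvrmjlt

Looking at the pairs, the operation is to move the first character to the end, then reverse the string.
Working it through for "atljmrvvmgl": intermediate "tljmrvvmgla", final "algmvvrmjlt".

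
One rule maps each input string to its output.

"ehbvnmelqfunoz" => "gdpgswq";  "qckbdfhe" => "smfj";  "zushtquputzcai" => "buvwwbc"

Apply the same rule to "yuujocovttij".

What's happening: shift every letter 2 places forward in the alphabet (wrapping around), then keep every other character starting from the first (positions 1st, 3rd, 5th, ...).
On "yuujocovttij" that produces "awqqvk".

awqqvk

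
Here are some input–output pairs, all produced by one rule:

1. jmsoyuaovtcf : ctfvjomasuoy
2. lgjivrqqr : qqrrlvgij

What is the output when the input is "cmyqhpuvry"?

rvyucpmhyq

The rule is to move the last 2 characters to the front (rotate right by 2), then take characters alternately from the front and the back (1st, last, 2nd, 2nd-last, ...).
For "cmyqhpuvry" the result is "rvyucpmhyq".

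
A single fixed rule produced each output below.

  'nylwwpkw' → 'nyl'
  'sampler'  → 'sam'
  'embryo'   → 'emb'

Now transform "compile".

The transformation: keep only the first 3 characters.
Applying that to "compile" gives "com".

com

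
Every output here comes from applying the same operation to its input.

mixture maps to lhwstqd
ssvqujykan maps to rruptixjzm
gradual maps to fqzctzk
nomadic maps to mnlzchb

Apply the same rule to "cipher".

In each case the input is transformed by: shift every letter 1 place backward in the alphabet (wrapping around).
So "cipher" becomes "bhogdq".

bhogdq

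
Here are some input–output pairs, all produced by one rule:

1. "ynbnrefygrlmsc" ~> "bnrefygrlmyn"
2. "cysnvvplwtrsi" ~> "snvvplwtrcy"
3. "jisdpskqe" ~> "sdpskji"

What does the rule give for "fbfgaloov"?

fgalofb

The transformation: delete the last 2 characters, then move the first 2 characters to the end (rotate left by 2).
Working it through for "fbfgaloov": intermediate "fbfgalo", final "fgalofb".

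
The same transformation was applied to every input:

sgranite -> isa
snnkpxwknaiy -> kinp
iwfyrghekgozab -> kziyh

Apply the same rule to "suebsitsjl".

Looking at the pairs, the operation is to swap the front and back halves of the string, then keep one character in every 3, starting at position 2 (positions 2nd, 5th, 8th, ...).
Applying both steps to "suebsitsjl": "itsjlsuebs", then "tle".

tle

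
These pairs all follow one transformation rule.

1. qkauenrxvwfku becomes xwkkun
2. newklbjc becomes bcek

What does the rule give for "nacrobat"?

The rule is to keep every other character starting from the second (positions 2nd, 4th, 6th, ...), then swap the front and back halves of the string.
Starting from "nacrobat": after the first operation, "arbt"; after the second, "btar".

btar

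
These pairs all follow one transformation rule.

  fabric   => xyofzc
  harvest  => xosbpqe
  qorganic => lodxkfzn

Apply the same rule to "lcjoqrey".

zglnobvi

What's happening: shift every letter 3 places backward in the alphabet (wrapping around), then move the first character to the end.
Working it through for "lcjoqrey": intermediate "izglnobv", final "zglnobvi".
(Check on "fabric": → "cxyofz" → "xyofzc" ✓)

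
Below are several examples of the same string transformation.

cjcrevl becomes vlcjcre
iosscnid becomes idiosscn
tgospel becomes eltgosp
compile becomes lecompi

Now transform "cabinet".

etcabin

The transformation: move the last 2 characters to the front (rotate right by 2).
On "cabinet" that produces "etcabin".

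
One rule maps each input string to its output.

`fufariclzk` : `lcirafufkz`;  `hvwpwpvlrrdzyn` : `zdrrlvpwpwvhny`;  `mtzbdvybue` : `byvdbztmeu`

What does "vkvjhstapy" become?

The rule is to reverse the string, then move the first 2 characters to the end (rotate left by 2).
Starting from "vkvjhstapy": after the first operation, "ypatshjvkv"; after the second, "atshjvkvyp".

atshjvkvyp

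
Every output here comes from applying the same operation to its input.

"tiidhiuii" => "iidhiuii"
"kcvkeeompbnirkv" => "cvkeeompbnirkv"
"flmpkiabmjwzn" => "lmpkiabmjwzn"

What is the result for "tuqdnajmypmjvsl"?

Looking at the pairs, the operation is to delete the first character.
Doing the same to "tuqdnajmypmjvsl": "uqdnajmypmjvsl".

uqdnajmypmjvsl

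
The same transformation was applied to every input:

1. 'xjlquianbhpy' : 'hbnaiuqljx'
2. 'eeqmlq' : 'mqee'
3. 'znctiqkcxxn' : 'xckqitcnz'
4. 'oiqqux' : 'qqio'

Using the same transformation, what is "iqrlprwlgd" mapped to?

Looking at the pairs, the operation is to delete the last 2 characters, then reverse the string.
For "iqrlprwlgd", step one produces "iqrlprwl"; step two turns that into "lwrplrqi".

lwrplrqi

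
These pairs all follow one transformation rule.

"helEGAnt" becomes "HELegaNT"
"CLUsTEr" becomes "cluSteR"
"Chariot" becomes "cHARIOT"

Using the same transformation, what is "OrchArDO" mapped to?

oRCHaRdo

In each case the input is transformed by: flip the case of every letter.
Applying that to "OrchArDO" gives "oRCHaRdo".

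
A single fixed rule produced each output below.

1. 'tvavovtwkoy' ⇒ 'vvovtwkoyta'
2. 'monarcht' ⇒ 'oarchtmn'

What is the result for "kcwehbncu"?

Rule — move the first 2 characters to the end (rotate left by 2), then swap the first and last characters.
So "kcwehbncu" becomes "cehbncukw".
(Check on "monarcht": → "narchtmo" → "oarchtmn" ✓)

cehbncukw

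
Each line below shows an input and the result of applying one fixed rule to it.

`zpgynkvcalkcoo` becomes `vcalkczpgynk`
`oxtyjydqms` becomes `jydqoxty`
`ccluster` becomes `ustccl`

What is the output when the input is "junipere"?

What's happening: delete the last 2 characters, then swap the front and back halves of the string.
Applying both steps to "junipere": "junipe", then "ipejun".

ipejun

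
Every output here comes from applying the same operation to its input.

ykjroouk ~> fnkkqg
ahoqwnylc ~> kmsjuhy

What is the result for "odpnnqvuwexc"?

The pattern: shift every letter 4 places backward in the alphabet (wrapping around), then delete the first 2 characters.
Working it through for "odpnnqvuwexc": intermediate "kzljjmrqsaty", final "ljjmrqsaty".
(Check on "ykjroouk": → "ugfnkkqg" → "fnkkqg" ✓)

ljjmrqsaty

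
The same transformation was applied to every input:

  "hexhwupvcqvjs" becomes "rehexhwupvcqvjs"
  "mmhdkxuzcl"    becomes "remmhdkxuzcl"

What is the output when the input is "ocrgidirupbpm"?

Each output is the input with this applied: prepend "re".
For "ocrgidirupbpm" the result is "reocrgidirupbpm".

reocrgidirupbpm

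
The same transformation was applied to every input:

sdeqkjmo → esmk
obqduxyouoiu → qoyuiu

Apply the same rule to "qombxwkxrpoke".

Rule — keep every other character starting from the first (positions 1st, 3rd, 5th, ...), then swap each adjacent pair of characters (1↔2, 3↔4, ...).
For "qombxwkxrpoke", step one produces "qmxkroe"; step two turns that into "mqkxore".

mqkxore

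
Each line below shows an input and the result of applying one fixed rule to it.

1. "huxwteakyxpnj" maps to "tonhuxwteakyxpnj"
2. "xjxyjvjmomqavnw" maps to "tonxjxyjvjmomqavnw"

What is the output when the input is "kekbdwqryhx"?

tonkekbdwqryhx

Rule — prepend "ton".
So "kekbdwqryhx" becomes "tonkekbdwqryhx".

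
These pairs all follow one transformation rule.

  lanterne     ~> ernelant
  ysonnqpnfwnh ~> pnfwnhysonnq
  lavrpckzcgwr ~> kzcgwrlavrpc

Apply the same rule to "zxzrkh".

rkhzxz

Looking at the pairs, the operation is to swap the front and back halves of the string.
For "zxzrkh" the result is "rkhzxz".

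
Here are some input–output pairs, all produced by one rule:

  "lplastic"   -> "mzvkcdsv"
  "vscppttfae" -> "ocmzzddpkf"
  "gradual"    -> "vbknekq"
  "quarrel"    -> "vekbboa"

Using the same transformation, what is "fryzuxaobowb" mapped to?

In each case the input is transformed by: shift every letter 10 places forward in the alphabet (wrapping around), then swap the first and last characters.
Doing the same to "fryzuxaobowb": "lbijehkylygp".

lbijehkylygp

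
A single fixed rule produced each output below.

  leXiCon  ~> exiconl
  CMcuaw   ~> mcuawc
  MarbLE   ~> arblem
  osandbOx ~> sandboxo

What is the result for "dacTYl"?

actyld

What's happening: move the first character to the end, then convert every letter to lowercase.
Working it through for "dacTYl": intermediate "acTYld", final "actyld".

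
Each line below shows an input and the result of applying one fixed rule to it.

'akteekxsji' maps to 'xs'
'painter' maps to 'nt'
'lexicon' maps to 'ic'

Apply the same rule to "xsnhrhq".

hr

Each output is the input with this applied: move the last 2 characters to the front (rotate right by 2), then keep only the last 2 characters.
Applying that to "xsnhrhq" gives "hr".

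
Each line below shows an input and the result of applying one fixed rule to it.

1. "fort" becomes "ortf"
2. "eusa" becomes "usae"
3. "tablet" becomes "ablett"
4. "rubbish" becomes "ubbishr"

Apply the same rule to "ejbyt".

The pattern: move the first character to the end.
On "ejbyt" that produces "jbyte".

jbyte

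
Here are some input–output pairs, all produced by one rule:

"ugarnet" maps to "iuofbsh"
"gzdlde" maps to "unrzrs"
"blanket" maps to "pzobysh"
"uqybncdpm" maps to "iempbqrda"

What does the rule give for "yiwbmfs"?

Looking at the pairs, the operation is to shift every letter 12 places backward in the alphabet (wrapping around).
Applying that to "yiwbmfs" gives "mwkpatg".

mwkpatg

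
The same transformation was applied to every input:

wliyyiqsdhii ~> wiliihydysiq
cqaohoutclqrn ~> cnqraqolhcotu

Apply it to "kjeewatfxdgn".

knjgedexwfat

Each output is the input with this applied: take characters alternately from the front and the back (1st, last, 2nd, 2nd-last, ...).
"kjeewatfxdgn" → "knjgedexwfat".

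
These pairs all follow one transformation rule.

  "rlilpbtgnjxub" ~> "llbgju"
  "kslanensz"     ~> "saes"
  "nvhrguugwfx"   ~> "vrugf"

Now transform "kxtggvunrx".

The transformation: keep every other character starting from the second (positions 2nd, 4th, 6th, ...).
"kxtggvunrx" → "xgvnx".

xgvnx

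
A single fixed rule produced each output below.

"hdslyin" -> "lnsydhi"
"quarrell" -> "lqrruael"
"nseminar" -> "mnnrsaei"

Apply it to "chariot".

The pattern: sort the characters into alphabetical order, then move the first 3 characters to the end (rotate left by 3).
For "chariot", step one produces "achiort"; step two turns that into "iortach".

iortach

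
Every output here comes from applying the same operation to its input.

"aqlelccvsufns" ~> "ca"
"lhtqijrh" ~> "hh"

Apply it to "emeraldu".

da

The pattern: sort the characters into reverse alphabetical order, then keep only the last 2 characters.
"emeraldu" → "urmleeda" → "da".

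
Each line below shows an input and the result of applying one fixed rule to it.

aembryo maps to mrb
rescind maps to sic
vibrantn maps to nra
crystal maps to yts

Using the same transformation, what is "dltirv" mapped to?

rti

The rule is to take characters alternately from the front and the back (1st, last, 2nd, 2nd-last, ...), then keep only the last 3 characters.
So "dltirv" becomes "rti".
(Check on "crystal": → "clrayts" → "yts" ✓)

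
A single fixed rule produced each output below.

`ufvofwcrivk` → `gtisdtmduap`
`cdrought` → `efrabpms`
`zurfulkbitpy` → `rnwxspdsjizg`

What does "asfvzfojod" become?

In each case the input is transformed by: shift every letter 2 places backward in the alphabet (wrapping around), then move the last 3 characters to the front (rotate right by 3).
Working it through for "asfvzfojod": intermediate "yqdtxdmhmb", final "hmbyqdtxdm".
(Check on "cdrought": → "abpmsefr" → "efrabpms" ✓)

hmbyqdtxdm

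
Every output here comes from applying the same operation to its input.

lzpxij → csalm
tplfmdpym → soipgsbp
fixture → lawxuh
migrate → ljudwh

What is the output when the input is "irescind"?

uhvflqg

The pattern: delete the first character, then shift every letter 3 places forward in the alphabet (wrapping around).
On "irescind": the first step gives "rescind", and the second then gives "uhvflqg".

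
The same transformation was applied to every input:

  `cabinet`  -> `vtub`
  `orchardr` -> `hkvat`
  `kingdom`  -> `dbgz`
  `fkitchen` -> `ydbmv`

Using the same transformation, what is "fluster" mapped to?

The transformation: shift every letter 7 places backward in the alphabet (wrapping around), then delete the last 3 characters.
"fluster" → "yenlmxk" → "yenl".
(Check on "orchardr": → "hkvatkwk" → "hkvat" ✓)

yenl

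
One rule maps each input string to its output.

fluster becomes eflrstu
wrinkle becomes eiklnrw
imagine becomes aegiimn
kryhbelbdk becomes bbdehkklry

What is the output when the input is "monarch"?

achmnor

Looking at the pairs, the operation is to sort the characters into alphabetical order.
"monarch" → "achmnor".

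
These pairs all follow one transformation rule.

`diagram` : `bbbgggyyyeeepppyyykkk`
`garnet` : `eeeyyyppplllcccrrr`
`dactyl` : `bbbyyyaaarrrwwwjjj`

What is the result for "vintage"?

tttggglllrrryyyeeeccc

Each output is the input with this applied: repeat every character 3 times, then shift every letter 2 places backward in the alphabet (wrapping around).
Applying both steps to "vintage": "vvviiinnntttaaagggeee", then "tttggglllrrryyyeeeccc".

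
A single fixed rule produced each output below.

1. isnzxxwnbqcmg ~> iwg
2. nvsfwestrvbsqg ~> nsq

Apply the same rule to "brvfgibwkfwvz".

The transformation: keep one character in every 3, starting at position 1 (positions 1st, 4th, 7th, ...), then keep every other character starting from the first (positions 1st, 3rd, 5th, ...).
Working it through for "brvfgibwkfwvz": intermediate "bfbfz", final "bbz".

bbz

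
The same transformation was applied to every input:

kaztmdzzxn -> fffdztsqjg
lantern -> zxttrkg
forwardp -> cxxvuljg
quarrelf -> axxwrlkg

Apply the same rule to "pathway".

What's happening: sort the characters into reverse alphabetical order, then shift every letter 6 places forward in the alphabet (wrapping around).
So "pathway" becomes "eczvngg".

eczvngg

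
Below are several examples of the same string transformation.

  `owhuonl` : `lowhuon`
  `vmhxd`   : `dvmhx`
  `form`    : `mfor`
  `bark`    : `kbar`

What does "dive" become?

ediv

What's happening: move the last character to the front.
For "dive" the result is "ediv".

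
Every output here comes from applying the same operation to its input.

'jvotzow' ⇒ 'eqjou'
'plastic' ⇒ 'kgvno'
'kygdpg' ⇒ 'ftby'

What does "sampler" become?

In each case the input is transformed by: delete the last 2 characters, then shift every letter 5 places backward in the alphabet (wrapping around).
So "sampler" becomes "nvhkg".

nvhkg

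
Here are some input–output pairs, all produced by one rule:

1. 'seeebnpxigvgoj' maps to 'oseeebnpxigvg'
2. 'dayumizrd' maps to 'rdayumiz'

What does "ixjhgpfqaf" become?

The rule is to delete the last character, then move the last character to the front.
"ixjhgpfqaf" → "ixjhgpfqa" → "aixjhgpfq".

aixjhgpfq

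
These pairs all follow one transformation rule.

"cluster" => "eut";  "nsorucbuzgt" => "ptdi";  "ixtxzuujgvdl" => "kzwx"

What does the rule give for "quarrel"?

stn

What's happening: keep one character in every 3, starting at position 1 (positions 1st, 4th, 7th, ...), then shift every letter 2 places forward in the alphabet (wrapping around).
On "quarrel" that produces "stn".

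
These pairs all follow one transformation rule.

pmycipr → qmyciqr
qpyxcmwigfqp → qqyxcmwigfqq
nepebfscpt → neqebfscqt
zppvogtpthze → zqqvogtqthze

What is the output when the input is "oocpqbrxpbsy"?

oocqqbrxqbsy

What's happening: replace every "p" with "q".
On "oocpqbrxpbsy" that produces "oocqqbrxqbsy".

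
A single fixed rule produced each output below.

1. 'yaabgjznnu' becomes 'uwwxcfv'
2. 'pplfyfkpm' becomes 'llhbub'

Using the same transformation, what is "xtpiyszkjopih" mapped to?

tpleuovgfk

Rule — shift every letter 4 places backward in the alphabet (wrapping around), then delete the last 3 characters.
On "xtpiyszkjopih": the first step gives "tpleuovgfkled", and the second then gives "tpleuovgfk".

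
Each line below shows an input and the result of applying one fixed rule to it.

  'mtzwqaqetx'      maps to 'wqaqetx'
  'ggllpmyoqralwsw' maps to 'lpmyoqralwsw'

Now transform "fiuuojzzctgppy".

uojzzctgppy

The transformation: delete the first 3 characters.
"fiuuojzzctgppy" → "uojzzctgppy".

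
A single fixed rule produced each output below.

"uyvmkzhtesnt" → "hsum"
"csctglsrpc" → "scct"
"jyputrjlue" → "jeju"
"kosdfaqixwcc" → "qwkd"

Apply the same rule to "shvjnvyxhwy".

Rule — keep one character in every 3, starting at position 1 (positions 1st, 4th, 7th, ...), then move the first 2 characters to the end (rotate left by 2).
Starting from "shvjnvyxhwy": after the first operation, "sjyw"; after the second, "ywsj".

ywsj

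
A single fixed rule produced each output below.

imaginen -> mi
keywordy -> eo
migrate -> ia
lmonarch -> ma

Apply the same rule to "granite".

ri

In each case the input is transformed by: move the last character to the front, then keep one character in every 3, starting at position 3 (positions 3rd, 6th, 9th, ...).
On "granite": the first step gives "egranit", and the second then gives "ri".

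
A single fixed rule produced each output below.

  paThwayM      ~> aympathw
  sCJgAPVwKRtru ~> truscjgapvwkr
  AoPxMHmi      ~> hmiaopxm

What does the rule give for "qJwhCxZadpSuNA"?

unaqjwhcxzadps

The pattern: move the last 3 characters to the front (rotate right by 3), then convert every letter to lowercase.
Working it through for "qJwhCxZadpSuNA": intermediate "uNAqJwhCxZadpS", final "unaqjwhcxzadps".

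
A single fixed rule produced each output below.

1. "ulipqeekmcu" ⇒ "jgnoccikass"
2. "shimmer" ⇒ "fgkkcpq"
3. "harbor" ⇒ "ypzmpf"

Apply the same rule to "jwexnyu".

ucvlwsh

Each output is the input with this applied: move the first character to the end, then shift every letter 2 places backward in the alphabet (wrapping around).
Starting from "jwexnyu": after the first operation, "wexnyuj"; after the second, "ucvlwsh".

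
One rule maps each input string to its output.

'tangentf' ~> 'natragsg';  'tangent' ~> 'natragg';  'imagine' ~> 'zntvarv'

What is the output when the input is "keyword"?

Rule — shift every letter 13 places forward in the alphabet (wrapping around) — i.e. ROT13, then move the first character to the end.
For "keyword", step one produces "xrljbeq"; step two turns that into "rljbeqx".
(Check on "tangentf": → "gnatrags" → "natragsg" ✓)

rljbeqx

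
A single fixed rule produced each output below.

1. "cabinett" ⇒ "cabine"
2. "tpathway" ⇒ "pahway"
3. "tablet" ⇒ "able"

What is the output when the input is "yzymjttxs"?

yzymjxs

The transformation: remove every "t".
So "yzymjttxs" becomes "yzymjxs".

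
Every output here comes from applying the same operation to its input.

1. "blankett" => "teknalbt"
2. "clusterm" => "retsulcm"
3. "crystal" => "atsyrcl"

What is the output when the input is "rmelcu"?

The rule is to move the last character to the front, then reverse the string.
On "rmelcu": the first step gives "urmelc", and the second then gives "clemru".
(Check on "crystal": → "lcrysta" → "atsyrcl" ✓)

clemru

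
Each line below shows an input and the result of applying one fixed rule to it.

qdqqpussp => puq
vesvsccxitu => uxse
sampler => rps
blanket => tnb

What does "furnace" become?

enf

What's happening: reverse the string, then keep one character in every 3, starting at position 1 (positions 1st, 4th, 7th, ...).
"furnace" → "ecanruf" → "enf".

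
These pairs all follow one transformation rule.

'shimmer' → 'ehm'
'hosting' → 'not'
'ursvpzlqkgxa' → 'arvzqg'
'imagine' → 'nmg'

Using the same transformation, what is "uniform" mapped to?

rnf

Looking at the pairs, the operation is to keep every other character starting from the second (positions 2nd, 4th, 6th, ...), then move the last character to the front.
For "uniform", step one produces "nfr"; step two turns that into "rnf".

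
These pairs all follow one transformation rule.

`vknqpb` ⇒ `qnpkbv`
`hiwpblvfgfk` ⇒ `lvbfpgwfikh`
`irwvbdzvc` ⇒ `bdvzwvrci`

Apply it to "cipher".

hpeirc

Each output is the input with this applied: take characters alternately from the front and the back (1st, last, 2nd, 2nd-last, ...), then reverse the string.
"cipher" → "crieph" → "hpeirc".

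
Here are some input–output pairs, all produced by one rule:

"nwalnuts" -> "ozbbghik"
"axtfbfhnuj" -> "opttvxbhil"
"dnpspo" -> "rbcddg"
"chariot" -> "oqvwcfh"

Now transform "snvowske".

In each case the input is transformed by: sort the characters into alphabetical order, then shift every letter 12 places backward in the alphabet (wrapping around).
On "snvowske": the first step gives "eknossvw", and the second then gives "sybcggjk".

sybcggjk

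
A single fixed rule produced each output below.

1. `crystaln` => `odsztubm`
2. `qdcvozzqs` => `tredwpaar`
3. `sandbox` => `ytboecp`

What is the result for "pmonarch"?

Rule — move the last character to the front, then shift every letter 1 place forward in the alphabet (wrapping around).
Starting from "pmonarch": after the first operation, "hpmonarc"; after the second, "iqnpobsd".

iqnpobsd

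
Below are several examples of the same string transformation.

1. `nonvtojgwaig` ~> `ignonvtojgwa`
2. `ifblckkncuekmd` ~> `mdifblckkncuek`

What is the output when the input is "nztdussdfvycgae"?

The transformation: move the last 2 characters to the front (rotate right by 2).
On "nztdussdfvycgae" that produces "aenztdussdfvycg".

aenztdussdfvycg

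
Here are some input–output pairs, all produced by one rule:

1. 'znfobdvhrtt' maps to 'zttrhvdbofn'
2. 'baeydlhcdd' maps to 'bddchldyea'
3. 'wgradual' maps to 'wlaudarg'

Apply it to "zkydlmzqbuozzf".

zfzzoubqzmldyk

Each output is the input with this applied: move the first character to the end, then reverse the string.
On "zkydlmzqbuozzf": the first step gives "kydlmzqbuozzfz", and the second then gives "zfzzoubqzmldyk".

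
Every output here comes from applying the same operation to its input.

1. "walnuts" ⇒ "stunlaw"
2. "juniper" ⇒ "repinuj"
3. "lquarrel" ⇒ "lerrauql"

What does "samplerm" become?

mrelpmas

The rule is to reverse the string.
"samplerm" → "mrelpmas".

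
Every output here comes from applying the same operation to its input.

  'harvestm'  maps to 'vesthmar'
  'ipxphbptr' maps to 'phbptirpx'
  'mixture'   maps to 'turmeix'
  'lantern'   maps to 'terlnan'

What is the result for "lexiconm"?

iconlmex

The pattern: swap the first and last characters, then move the first 3 characters to the end (rotate left by 3).
Starting from "lexiconm": after the first operation, "mexiconl"; after the second, "iconlmex".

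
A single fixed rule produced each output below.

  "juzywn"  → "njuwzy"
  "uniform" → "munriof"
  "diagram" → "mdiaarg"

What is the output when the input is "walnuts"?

swatlun

The transformation: swap the first and last characters, then take characters alternately from the front and the back (1st, last, 2nd, 2nd-last, ...).
Applying that to "walnuts" gives "swatlun".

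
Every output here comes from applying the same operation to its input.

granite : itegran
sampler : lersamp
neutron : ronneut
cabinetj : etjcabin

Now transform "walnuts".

utswaln

The pattern: move the last 3 characters to the front (rotate right by 3).
"walnuts" → "utswaln".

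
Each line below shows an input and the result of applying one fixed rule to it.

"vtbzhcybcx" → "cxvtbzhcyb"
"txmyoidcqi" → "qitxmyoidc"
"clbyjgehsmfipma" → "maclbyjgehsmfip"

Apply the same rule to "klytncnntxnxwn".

Looking at the pairs, the operation is to move the last 2 characters to the front (rotate right by 2).
On "klytncnntxnxwn" that produces "wnklytncnntxnx".

wnklytncnntxnx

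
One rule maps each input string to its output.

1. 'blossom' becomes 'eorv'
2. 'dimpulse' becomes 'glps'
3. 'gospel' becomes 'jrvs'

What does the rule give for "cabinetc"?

fdel

Looking at the pairs, the operation is to shift every letter 3 places forward in the alphabet (wrapping around), then keep only the first 4 characters.
Applying both steps to "cabinetc": "fdelqhwf", then "fdel".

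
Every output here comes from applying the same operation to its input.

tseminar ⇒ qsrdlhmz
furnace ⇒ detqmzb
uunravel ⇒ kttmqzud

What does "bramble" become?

daqzlak

Rule — shift every letter 1 place backward in the alphabet (wrapping around), then move the last character to the front.
For "bramble", step one produces "aqzlakd"; step two turns that into "daqzlak".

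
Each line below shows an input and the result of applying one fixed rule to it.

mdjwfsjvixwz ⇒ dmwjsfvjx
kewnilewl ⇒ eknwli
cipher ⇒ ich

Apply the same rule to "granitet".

Each output is the input with this applied: swap each adjacent pair of characters (1↔2, 3↔4, ...), then delete the last 3 characters.
"granitet" → "rgnat".

rgnat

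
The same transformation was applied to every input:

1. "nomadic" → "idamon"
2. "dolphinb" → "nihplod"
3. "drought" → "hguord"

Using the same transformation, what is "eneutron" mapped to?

Each output is the input with this applied: delete the last character, then reverse the string.
For "eneutron" the result is "ortuene".
(Check on "drought": → "drough" → "hguord" ✓)

ortuene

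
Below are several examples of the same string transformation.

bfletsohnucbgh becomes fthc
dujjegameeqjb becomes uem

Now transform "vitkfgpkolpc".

ifk

In each case the input is transformed by: keep one character in every 3, starting at position 2 (positions 2nd, 5th, 8th, ...), then delete the last character.
For "vitkfgpkolpc", step one produces "ifkp"; step two turns that into "ifk".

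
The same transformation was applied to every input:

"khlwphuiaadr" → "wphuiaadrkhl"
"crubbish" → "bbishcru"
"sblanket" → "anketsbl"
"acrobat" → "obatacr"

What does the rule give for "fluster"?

The rule is to move the first 3 characters to the end (rotate left by 3).
For "fluster" the result is "sterflu".

sterflu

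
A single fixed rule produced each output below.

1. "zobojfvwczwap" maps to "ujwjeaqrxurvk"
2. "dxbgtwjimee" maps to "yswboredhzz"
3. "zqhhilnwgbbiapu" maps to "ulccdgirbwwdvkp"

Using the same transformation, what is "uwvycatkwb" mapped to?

Rule — shift every letter 5 places backward in the alphabet (wrapping around).
"uwvycatkwb" → "prqtxvofrw".

prqtxvofrw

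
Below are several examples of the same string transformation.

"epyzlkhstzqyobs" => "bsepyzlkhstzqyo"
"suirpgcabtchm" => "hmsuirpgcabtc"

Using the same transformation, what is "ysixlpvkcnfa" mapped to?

The transformation: move the last 2 characters to the front (rotate right by 2).
Applying that to "ysixlpvkcnfa" gives "faysixlpvkcn".

faysixlpvkcn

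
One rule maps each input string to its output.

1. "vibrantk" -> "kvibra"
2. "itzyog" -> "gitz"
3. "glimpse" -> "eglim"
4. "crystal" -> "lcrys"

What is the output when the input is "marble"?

In each case the input is transformed by: move the last character to the front, then delete the last 2 characters.
So "marble" becomes "emar".
(Check on "crystal": → "lcrysta" → "lcrys" ✓)

emar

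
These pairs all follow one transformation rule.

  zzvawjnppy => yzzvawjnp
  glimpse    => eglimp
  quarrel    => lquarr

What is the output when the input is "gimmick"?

kgimmi

Each output is the input with this applied: move the last 2 characters to the front (rotate right by 2), then delete the first character.
Starting from "gimmick": after the first operation, "ckgimmi"; after the second, "kgimmi".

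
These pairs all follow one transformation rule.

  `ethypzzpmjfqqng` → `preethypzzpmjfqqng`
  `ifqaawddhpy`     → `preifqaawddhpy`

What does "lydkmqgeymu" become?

The transformation: prepend "pre".
So "lydkmqgeymu" becomes "prelydkmqgeymu".

prelydkmqgeymu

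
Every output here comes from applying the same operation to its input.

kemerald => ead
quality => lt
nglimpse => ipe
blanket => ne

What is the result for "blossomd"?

The pattern: keep every other character starting from the second (positions 2nd, 4th, 6th, ...), then delete the first character.
Starting from "blossomd": after the first operation, "lsod"; after the second, "sod".

sod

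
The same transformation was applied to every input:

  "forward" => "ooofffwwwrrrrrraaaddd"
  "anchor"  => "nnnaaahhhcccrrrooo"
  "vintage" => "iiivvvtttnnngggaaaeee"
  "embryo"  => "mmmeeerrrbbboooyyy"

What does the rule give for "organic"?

The pattern: swap each adjacent pair of characters (1↔2, 3↔4, ...), then repeat every character 3 times.
For "organic", step one produces "roaginc"; step two turns that into "rrroooaaagggiiinnnccc".
(Check on "vintage": → "ivtngae" → "iiivvvtttnnngggaaaeee" ✓)

rrroooaaagggiiinnnccc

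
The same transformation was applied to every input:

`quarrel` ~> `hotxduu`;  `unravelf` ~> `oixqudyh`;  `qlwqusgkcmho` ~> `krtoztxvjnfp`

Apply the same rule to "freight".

Rule — shift every letter 3 places forward in the alphabet (wrapping around), then move the last 2 characters to the front (rotate right by 2).
"freight" → "kwiuhlj".

kwiuhlj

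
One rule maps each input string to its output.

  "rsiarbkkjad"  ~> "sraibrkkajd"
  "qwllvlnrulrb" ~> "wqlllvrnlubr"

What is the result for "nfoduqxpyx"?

fndoqupxxy

Rule — swap each adjacent pair of characters (1↔2, 3↔4, ...).
On "nfoduqxpyx" that produces "fndoqupxxy".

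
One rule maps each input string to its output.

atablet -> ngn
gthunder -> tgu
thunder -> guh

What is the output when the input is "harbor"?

une

Looking at the pairs, the operation is to shift every letter 13 places forward in the alphabet (wrapping around) — i.e. ROT13, then keep only the first 3 characters.
For "harbor" the result is "une".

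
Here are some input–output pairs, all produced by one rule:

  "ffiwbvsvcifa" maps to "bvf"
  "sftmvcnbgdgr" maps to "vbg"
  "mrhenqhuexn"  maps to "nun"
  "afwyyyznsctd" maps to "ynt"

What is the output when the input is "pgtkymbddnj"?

ydj

Rule — delete the first 3 characters, then keep one character in every 3, starting at position 2 (positions 2nd, 5th, 8th, ...).
Applying both steps to "pgtkymbddnj": "kymbddnj", then "ydj".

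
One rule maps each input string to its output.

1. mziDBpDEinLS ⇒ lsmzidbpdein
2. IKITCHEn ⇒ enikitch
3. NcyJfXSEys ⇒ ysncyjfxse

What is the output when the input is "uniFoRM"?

rmunifo

What's happening: move the last 2 characters to the front (rotate right by 2), then convert every letter to lowercase.
On "uniFoRM": the first step gives "RMuniFo", and the second then gives "rmunifo".
(Check on "mziDBpDEinLS": → "LSmziDBpDEin" → "lsmzidbpdein" ✓)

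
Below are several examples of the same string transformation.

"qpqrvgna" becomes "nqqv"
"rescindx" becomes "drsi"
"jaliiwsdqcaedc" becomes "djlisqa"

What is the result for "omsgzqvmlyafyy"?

yoszvla

The transformation: move the last 3 characters to the front (rotate right by 3), then keep every other character starting from the second (positions 2nd, 4th, 6th, ...).
Starting from "omsgzqvmlyafyy": after the first operation, "fyyomsgzqvmlya"; after the second, "yoszvla".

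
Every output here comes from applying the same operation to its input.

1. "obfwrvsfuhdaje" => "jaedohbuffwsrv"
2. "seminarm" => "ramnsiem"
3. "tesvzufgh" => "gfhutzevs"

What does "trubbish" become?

sihbtbru

The transformation: move the last 2 characters to the front (rotate right by 2), then take characters alternately from the front and the back (1st, last, 2nd, 2nd-last, ...).
Applying both steps to "trubbish": "shtrubbi", then "sihbtbru".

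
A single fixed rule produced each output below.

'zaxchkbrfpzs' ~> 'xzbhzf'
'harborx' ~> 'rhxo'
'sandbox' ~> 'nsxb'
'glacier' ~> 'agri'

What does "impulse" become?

piel

Rule — keep every other character starting from the first (positions 1st, 3rd, 5th, ...), then swap each adjacent pair of characters (1↔2, 3↔4, ...).
Starting from "impulse": after the first operation, "iple"; after the second, "piel".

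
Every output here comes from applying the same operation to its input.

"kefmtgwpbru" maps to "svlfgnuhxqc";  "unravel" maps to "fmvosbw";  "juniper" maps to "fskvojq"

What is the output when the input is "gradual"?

What's happening: move the last 2 characters to the front (rotate right by 2), then shift every letter 1 place forward in the alphabet (wrapping around).
"gradual" → "algradu" → "bmhsbev".

bmhsbev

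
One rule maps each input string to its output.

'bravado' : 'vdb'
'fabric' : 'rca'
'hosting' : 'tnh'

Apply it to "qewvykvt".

vkte

The pattern: move the first 2 characters to the end (rotate left by 2), then keep every other character starting from the second (positions 2nd, 4th, 6th, ...).
Applying both steps to "qewvykvt": "wvykvtqe", then "vkte".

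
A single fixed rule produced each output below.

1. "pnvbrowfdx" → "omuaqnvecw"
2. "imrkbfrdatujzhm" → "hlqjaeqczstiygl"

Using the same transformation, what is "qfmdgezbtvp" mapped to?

pelcfdyasuo

The pattern: shift every letter 1 place backward in the alphabet (wrapping around).
So "qfmdgezbtvp" becomes "pelcfdyasuo".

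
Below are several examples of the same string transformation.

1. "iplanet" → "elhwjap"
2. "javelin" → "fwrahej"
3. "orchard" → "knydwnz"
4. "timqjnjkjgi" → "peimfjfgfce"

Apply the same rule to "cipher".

Rule — shift every letter 4 places backward in the alphabet (wrapping around).
"cipher" → "yeldan".

yeldan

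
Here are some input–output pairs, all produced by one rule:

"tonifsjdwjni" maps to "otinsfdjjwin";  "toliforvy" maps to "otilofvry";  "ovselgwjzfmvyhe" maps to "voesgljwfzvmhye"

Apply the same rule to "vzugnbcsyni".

Each output is the input with this applied: swap each adjacent pair of characters (1↔2, 3↔4, ...).
On "vzugnbcsyni" that produces "zvgubnscnyi".

zvgubnscnyi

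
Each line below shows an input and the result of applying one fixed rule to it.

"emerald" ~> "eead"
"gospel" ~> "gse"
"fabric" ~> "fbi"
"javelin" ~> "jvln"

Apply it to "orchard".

ocad

Looking at the pairs, the operation is to keep every other character starting from the first (positions 1st, 3rd, 5th, ...).
For "orchard" the result is "ocad".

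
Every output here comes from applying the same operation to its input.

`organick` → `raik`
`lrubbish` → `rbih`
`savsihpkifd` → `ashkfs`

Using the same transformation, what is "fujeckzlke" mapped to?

uekle

The rule is to move the first character to the end, then keep every other character starting from the first (positions 1st, 3rd, 5th, ...).
Working it through for "fujeckzlke": intermediate "ujeckzlkef", final "uekle".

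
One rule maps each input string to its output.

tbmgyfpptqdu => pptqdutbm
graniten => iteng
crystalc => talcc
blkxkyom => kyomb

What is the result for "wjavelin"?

elinw

The rule is to swap the front and back halves of the string, then delete the last 3 characters.
Applying that to "wjavelin" gives "elinw".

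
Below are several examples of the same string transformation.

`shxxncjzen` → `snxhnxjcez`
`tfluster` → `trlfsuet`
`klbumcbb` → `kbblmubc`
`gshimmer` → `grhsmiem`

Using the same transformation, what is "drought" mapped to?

dtorguh

The transformation: move the last character to the front, then swap each adjacent pair of characters (1↔2, 3↔4, ...).
Applying that to "drought" gives "dtorguh".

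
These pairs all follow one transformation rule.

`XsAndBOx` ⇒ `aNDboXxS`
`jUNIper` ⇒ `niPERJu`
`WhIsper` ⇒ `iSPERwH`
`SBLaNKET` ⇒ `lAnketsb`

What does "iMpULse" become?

PulSEIm

The pattern: flip the case of every letter, then move the first 2 characters to the end (rotate left by 2).
Applying both steps to "iMpULse": "ImPulSE", then "PulSEIm".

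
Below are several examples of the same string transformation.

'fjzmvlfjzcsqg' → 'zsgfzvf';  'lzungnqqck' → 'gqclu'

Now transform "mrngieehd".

iedmn

The rule is to keep every other character starting from the first (positions 1st, 3rd, 5th, ...), then move the last 3 characters to the front (rotate right by 3).
On "mrngieehd" that produces "iedmn".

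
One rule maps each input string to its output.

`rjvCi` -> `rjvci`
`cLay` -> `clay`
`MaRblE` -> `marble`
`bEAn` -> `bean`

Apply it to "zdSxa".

zdsxa

The transformation: convert every letter to lowercase.
For "zdSxa" the result is "zdsxa".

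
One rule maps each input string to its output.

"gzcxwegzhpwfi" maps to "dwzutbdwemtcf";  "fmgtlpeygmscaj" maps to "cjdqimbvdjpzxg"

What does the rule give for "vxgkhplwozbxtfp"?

sudhemitlwyuqcm

Looking at the pairs, the operation is to shift every letter 3 places backward in the alphabet (wrapping around).
Doing the same to "vxgkhplwozbxtfp": "sudhemitlwyuqcm".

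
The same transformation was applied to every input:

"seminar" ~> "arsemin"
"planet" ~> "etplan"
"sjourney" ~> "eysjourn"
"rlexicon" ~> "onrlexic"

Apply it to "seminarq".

The transformation: move the last 2 characters to the front (rotate right by 2).
For "seminarq" the result is "rqsemina".

rqsemina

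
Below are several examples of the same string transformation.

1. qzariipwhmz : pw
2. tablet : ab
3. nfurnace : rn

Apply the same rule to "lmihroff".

hr

The pattern: move the last 3 characters to the front (rotate right by 3), then keep only the last 2 characters.
Working it through for "lmihroff": intermediate "offlmihr", final "hr".
(Check on "tablet": → "lettab" → "ab" ✓)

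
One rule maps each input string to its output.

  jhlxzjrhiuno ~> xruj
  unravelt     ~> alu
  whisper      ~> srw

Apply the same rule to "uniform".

The transformation: keep one character in every 3, starting at position 1 (positions 1st, 4th, 7th, ...), then move the first character to the end.
On "uniform": the first step gives "ufm", and the second then gives "fmu".

fmu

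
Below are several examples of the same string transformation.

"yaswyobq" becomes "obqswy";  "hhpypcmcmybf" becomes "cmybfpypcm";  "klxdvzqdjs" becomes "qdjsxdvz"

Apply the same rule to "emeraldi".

The pattern: delete the first 2 characters, then swap the front and back halves of the string.
For "emeraldi", step one produces "eraldi"; step two turns that into "ldiera".

ldiera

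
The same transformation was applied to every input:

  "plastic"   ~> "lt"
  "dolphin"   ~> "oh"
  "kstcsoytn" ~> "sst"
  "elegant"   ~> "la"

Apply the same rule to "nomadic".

Each output is the input with this applied: keep one character in every 3, starting at position 2 (positions 2nd, 5th, 8th, ...).
Doing the same to "nomadic": "od".

od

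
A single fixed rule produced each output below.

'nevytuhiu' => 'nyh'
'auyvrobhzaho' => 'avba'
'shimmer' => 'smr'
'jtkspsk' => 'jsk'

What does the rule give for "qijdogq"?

What's happening: keep one character in every 3, starting at position 1 (positions 1st, 4th, 7th, ...).
"qijdogq" → "qdq".

qdq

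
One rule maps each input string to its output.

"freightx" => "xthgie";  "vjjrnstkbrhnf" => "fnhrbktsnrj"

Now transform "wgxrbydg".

The transformation: reverse the string, then delete the last 2 characters.
"wgxrbydg" → "gdybrxgw" → "gdybrx".

gdybrx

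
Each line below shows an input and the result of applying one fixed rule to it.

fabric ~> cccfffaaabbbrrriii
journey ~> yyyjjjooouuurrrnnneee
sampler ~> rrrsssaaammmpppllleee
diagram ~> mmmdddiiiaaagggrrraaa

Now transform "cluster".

rrrcccllluuusssttteee

What's happening: repeat every character 3 times, then move the last 3 characters to the front (rotate right by 3).
Working it through for "cluster": intermediate "cccllluuusssttteeerrr", final "rrrcccllluuusssttteee".
(Check on "journey": → "jjjooouuurrrnnneeeyyy" → "yyyjjjooouuurrrnnneee" ✓)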